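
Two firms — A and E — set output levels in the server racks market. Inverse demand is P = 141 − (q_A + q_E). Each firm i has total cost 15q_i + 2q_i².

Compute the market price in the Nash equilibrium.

Firm A's profit: π = q_A(141 − (q_A + q_E)) − 15q_A − 2q_A².
∂π/∂q_A = 126 − 6q_A − q_E = 0, so q_A = 21 − (1/6)q_E.
By symmetry q_E = q_A; substituting into the reaction function, (7/6)q_A = 21 and q_A = 18.
Equilibrium price: P = 141 − 36 = 105.

105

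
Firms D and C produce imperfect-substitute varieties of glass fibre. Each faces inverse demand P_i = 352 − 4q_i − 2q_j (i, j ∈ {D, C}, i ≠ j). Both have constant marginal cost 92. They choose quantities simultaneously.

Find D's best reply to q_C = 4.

31.5

Firm D's profit: π = q_D(352 − 4q_D − 2q_C) − 92q_D.
∂π/∂q_D = 260 − 8q_D − 2q_C = 0 ⇒ q_D = 32.5 − 0.25q_C.
At q_C = 4: q_D = 32.5 − 0.25·4 = 31.5.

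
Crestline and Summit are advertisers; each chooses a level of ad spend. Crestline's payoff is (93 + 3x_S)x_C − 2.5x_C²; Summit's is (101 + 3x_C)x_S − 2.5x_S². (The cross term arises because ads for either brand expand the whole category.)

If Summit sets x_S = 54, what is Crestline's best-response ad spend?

Expanding Crestline's payoff: 93x_C + 3x_Sx_C − 2.5x_C².
∂π/∂x_C = 93 + 3x_S − 5x_C = 0, so x_C = 18.6 + 0.6x_S.
At x_S = 54: x_C = 18.6 + 0.6·54 = 51.

51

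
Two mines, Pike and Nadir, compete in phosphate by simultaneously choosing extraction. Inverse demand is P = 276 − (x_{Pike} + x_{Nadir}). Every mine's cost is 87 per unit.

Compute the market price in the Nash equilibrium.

Mine Pike's profit: π = x_{Pike}(276 − (x_{Pike} + x_{Nadir})) − 87x_{Pike}.
∂π/∂x_{Pike} = 189 − 2x_{Pike} − x_{Nadir} = 0, so x_{Pike} = 94.5 − 0.5x_{Nadir}.
The game is symmetric, so in equilibrium x_{Nadir} = x_{Pike}: the reaction function gives 1.5x_{Pike} = 94.5, hence x_{Pike} = 63.
Equilibrium price: P = 276 − 126 = 150.

150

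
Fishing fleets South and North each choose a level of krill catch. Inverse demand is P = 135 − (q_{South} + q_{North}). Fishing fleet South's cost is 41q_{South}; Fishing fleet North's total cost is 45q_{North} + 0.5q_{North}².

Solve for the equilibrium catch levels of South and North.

38.4, 17.2

Fishing fleet South's profit: π = q_{South}(135 − (q_{South} + q_{North})) − 41q_{South}.
∂π/∂q_{South} = 94 − 2q_{South} − q_{North} = 0, so q_{South} = 47 − 0.5q_{North}.
For North: ∂π/∂q_{North} = 90 − 3q_{North} − q_{South} = 0 ⇒ q_{North} = 30 − (1/3)q_{South}.
Solving the two reaction functions simultaneously: (1 − (−0.5)(−1/3))q_{South} = 47 − 0.5·30, so (5/6)q_{South} = 32 and q_{South} = 38.4.
Then q_{North} = 30 − (1/3)·38.4 = 17.2.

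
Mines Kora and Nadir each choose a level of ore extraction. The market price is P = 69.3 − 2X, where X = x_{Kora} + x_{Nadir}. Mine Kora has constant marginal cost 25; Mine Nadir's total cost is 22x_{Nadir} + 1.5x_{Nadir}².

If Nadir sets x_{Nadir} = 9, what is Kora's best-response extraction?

6.575

Mine Kora's profit: π = x_{Kora}(69.3 − 2(x_{Kora} + x_{Nadir})) − 25x_{Kora}.
∂π/∂x_{Kora} = 44.3 − 4x_{Kora} − 2x_{Nadir} = 0, so x_{Kora} = 11.075 − 0.5x_{Nadir}.
At x_{Nadir} = 9: x_{Kora} = 11.075 − 0.5·9 = 6.575.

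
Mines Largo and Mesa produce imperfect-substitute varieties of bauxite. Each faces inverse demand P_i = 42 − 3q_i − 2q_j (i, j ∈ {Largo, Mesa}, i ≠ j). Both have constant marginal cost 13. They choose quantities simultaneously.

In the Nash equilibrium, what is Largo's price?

Mine Largo's profit: π = q_{Largo}(42 − 3q_{Largo} − 2q_{Mesa}) − 13q_{Largo}.
∂π/∂q_{Largo} = 29 − 6q_{Largo} − 2q_{Mesa} = 0 ⇒ q_{Largo} = 29/6 − (1/3)q_{Mesa}.
The game is symmetric, so in equilibrium q_{Mesa} = q_{Largo}: the reaction function gives (4/3)q_{Largo} = 29/6, hence q_{Largo} = 3.625.
P_{Largo} = 42 − 3·3.625 − 2·3.625 = 23.875.

23.875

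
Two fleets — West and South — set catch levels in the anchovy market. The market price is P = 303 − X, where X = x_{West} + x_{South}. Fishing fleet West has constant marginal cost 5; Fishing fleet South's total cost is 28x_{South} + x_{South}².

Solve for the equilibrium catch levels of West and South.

Fishing fleet West's profit: π = x_{West}(303 − (x_{West} + x_{South})) − 5x_{West}.
∂π/∂x_{West} = 298 − 2x_{West} − x_{South} = 0, so x_{West} = 149 − 0.5x_{South}.
For South: ∂π/∂x_{South} = 275 − 4x_{South} − x_{West} = 0 ⇒ x_{South} = 68.75 − 0.25x_{West}.
Plugging x_{South} into West's best response: x_{West} = 149 − 0.5(68.75 − 0.25x_{West}) ⇒ 0.875x_{West} = 114.625, so x_{West} = 131.
Then x_{South} = 68.75 − 0.25·131 = 36.

131, 36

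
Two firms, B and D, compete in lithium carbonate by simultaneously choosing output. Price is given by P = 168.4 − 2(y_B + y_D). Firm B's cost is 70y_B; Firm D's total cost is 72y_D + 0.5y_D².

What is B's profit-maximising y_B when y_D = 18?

15.6

Firm B's profit: π = y_B(168.4 − 2(y_B + y_D)) − 70y_B.
∂π/∂y_B = 98.4 − 4y_B − 2y_D = 0, so y_B = 24.6 − 0.5y_D.
At y_D = 18: y_B = 24.6 − 0.5·18 = 15.6.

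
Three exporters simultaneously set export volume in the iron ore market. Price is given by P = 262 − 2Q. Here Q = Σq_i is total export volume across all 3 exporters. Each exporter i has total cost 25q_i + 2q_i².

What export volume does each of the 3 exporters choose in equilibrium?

A representative exporter's profit is π_i = q_i(262 − 2Q) − 25q_i − 2q_i², with Q = q_i + Σ_{j≠i} q_j.
First-order condition: 237 − 8q_i − 2Σ_{j≠i} q_j = 0.
In a symmetric equilibrium every exporter chooses the same q, so Σ_{j≠i} q_j = 2q. The condition becomes 237 − 12q = 0, giving q = 237/12 = 19.75.

19.75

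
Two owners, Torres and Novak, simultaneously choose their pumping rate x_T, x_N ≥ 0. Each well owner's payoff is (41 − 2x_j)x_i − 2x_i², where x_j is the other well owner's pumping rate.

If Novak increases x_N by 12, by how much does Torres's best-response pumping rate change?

Torres's payoff is (41 − 2x_N)x_T − 2x_T².
∂π/∂x_T = 41 − 2x_N − 4x_T = 0, so x_T = 10.25 − 0.5x_N.
The reaction-function slope is −0.5, so a 12-unit rise in x_N moves x_T by −0.5 × 12 = −6. Torres's best response falls — the actions are strategic substitutes.

-6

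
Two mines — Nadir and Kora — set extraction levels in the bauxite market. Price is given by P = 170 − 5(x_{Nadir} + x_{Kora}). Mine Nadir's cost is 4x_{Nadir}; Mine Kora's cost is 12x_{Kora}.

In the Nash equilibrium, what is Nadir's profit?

Mine Nadir's profit: π = x_{Nadir}(170 − 5(x_{Nadir} + x_{Kora})) − 4x_{Nadir}.
∂π/∂x_{Nadir} = 166 − 10x_{Nadir} − 5x_{Kora} = 0, so x_{Nadir} = 16.6 − 0.5x_{Kora}.
By the same steps for Kora: x_{Kora} = 15.8 − 0.5x_{Nadir}.
Substituting the second reaction function into the first: x_{Nadir} = 16.6 − 0.5(15.8 − 0.5x_{Nadir}), which gives 0.75x_{Nadir} = 8.7 ⇒ x_{Nadir} = 11.6.
Then x_{Kora} = 15.8 − 0.5·11.6 = 10.
Price P = 170 − 5·21.6 = 62.
Nadir's profit: (62 − 4)·11.6 = 672.8.

672.8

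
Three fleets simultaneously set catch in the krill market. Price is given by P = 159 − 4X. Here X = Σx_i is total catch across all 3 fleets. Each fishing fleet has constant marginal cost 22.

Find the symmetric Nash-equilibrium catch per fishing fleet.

8.5625

A representative fishing fleet's profit is π_i = x_i(159 − 4X) − 22x_i, with X = x_i + Σ_{j≠i} x_j.
First-order condition: 137 − 8x_i − 4Σ_{j≠i} x_j = 0.
Imposing symmetry (x_j = x for all j) turns Σ_{j≠i} x_j into 2x, so 137 = 16x and x = 8.5625.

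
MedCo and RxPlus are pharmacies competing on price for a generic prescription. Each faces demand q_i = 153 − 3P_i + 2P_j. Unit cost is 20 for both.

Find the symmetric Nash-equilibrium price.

MedCo's profit: π = (P_{MedCo} − 20)(153 − 3P_{MedCo} + 2P_{RxPlus}).
∂π/∂P_{MedCo} = 213 − 6P_{MedCo} + 2P_{RxPlus} = 0 ⇒ P_{MedCo} = 35.5 + (1/3)P_{RxPlus}.
The game is symmetric, so in equilibrium P_{RxPlus} = P_{MedCo}: the reaction function gives (2/3)P_{MedCo} = 35.5, hence P_{MedCo} = 53.25.

53.25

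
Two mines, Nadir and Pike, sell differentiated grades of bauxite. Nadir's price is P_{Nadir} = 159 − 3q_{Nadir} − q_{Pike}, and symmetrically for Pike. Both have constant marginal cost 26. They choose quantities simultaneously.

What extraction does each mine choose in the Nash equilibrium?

Mine Nadir's profit: π = q_{Nadir}(159 − 3q_{Nadir} − q_{Pike}) − 26q_{Nadir}.
∂π/∂q_{Nadir} = 133 − 6q_{Nadir} − q_{Pike} = 0 ⇒ q_{Nadir} = 133/6 − (1/6)q_{Pike}.
Setting q_{Nadir} = q_{Pike} in the reaction function: q_{Nadir} = 133/6 − (1/6)q_{Nadir}, so q_{Nadir} = (133/6) / (7/6) = 19.

19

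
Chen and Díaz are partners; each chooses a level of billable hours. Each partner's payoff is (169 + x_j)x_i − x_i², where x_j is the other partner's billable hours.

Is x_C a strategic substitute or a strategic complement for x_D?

strategic complements

Chen's payoff is (169 + x_D)x_C − x_C².
∂π/∂x_C = 169 + x_D − 2x_C = 0, so x_C = 84.5 + 0.5x_D.
The best-response slope dx_C/dx_D = 0.5 > 0: the reaction function is upward-sloping, so the choices are strategic complements.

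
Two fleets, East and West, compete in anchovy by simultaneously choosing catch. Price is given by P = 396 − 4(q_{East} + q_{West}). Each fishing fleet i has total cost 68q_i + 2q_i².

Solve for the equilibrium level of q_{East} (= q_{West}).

20.5

Fishing fleet East's profit: π = q_{East}(396 − 4(q_{East} + q_{West})) − 68q_{East} − 2q_{East}².
∂π/∂q_{East} = 328 − 12q_{East} − 4q_{West} = 0, so q_{East} = 82/3 − (1/3)q_{West}.
Setting q_{East} = q_{West} in the reaction function: q_{East} = 82/3 − (1/3)q_{East}, so q_{East} = (82/3) / (4/3) = 20.5.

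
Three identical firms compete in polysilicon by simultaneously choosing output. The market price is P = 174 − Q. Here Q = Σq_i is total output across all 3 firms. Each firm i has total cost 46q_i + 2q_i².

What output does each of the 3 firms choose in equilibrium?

16

A representative firm's profit is π_i = q_i(174 − Q) − 46q_i − 2q_i², with Q = q_i + Σ_{j≠i} q_j.
First-order condition: 128 − 6q_i − Σ_{j≠i} q_j = 0.
Imposing symmetry (q_j = q for all j) turns Σ_{j≠i} q_j into 2q, so 128 = 8q and q = 16.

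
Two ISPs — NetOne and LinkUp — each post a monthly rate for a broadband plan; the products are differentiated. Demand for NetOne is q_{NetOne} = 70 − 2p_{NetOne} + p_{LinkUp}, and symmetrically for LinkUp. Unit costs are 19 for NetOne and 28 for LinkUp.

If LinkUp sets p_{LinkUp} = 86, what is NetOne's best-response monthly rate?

NetOne's profit: π = (p_{NetOne} − 19)(70 − 2p_{NetOne} + p_{LinkUp}).
∂π/∂p_{NetOne} = 108 − 4p_{NetOne} + p_{LinkUp} = 0 ⇒ p_{NetOne} = 27 + 0.25p_{LinkUp}.
At p_{LinkUp} = 86: p_{NetOne} = 27 + 0.25·86 = 48.5.

48.5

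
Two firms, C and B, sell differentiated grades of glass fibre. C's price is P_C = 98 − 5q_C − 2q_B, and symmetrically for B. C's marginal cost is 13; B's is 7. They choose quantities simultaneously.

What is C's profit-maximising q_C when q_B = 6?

7.3

Firm C's profit: π = q_C(98 − 5q_C − 2q_B) − 13q_C.
∂π/∂q_C = 85 − 10q_C − 2q_B = 0 ⇒ q_C = 8.5 − 0.2q_B.
At q_B = 6: q_C = 8.5 − 0.2·6 = 7.3.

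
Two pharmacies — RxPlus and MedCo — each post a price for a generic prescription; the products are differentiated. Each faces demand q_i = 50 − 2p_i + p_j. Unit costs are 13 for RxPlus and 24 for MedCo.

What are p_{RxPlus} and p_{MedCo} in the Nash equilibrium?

26.8, 31.2

RxPlus's profit: π = (p_{RxPlus} − 13)(50 − 2p_{RxPlus} + p_{MedCo}).
∂π/∂p_{RxPlus} = 76 − 4p_{RxPlus} + p_{MedCo} = 0 ⇒ p_{RxPlus} = 19 + 0.25p_{MedCo}.
Similarly p_{MedCo} = 24.5 + 0.25p_{RxPlus}.
Plugging p_{MedCo} into RxPlus's best response: p_{RxPlus} = 19 + 0.25(24.5 + 0.25p_{RxPlus}) ⇒ 0.9375p_{RxPlus} = 25.125, so p_{RxPlus} = 26.8.
Then p_{MedCo} = 24.5 + 0.25·26.8 = 31.2.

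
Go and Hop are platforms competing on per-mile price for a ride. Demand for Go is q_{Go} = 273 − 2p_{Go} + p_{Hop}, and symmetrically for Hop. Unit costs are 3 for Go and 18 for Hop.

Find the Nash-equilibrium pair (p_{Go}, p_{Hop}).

Go's profit: π = (p_{Go} − 3)(273 − 2p_{Go} + p_{Hop}).
∂π/∂p_{Go} = 279 − 4p_{Go} + p_{Hop} = 0 ⇒ p_{Go} = 69.75 + 0.25p_{Hop}.
Similarly p_{Hop} = 77.25 + 0.25p_{Go}.
Substituting the second reaction function into the first: p_{Go} = 69.75 + 0.25(77.25 + 0.25p_{Go}), which gives 0.9375p_{Go} = 89.0625 ⇒ p_{Go} = 95.
Then p_{Hop} = 77.25 + 0.25·95 = 101.

95, 101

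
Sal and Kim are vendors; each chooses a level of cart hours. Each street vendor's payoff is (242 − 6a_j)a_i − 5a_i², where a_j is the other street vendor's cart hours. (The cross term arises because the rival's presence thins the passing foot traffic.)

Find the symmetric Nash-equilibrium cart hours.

Sal's payoff is (242 − 6a_K)a_S − 5a_S².
∂π/∂a_S = 242 − 6a_K − 10a_S = 0, so a_S = 24.2 − 0.6a_K.
The game is symmetric, so in equilibrium a_K = a_S: the reaction function gives 1.6a_S = 24.2, hence a_S = 15.125.

15.125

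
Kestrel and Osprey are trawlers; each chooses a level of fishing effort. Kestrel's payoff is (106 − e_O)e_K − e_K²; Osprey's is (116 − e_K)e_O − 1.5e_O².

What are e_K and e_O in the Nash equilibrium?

Expanding Kestrel's payoff: 106e_K − e_Oe_K − e_K².
∂π/∂e_K = 106 − e_O − 2e_K = 0, so e_K = 53 − 0.5e_O.
Likewise for Osprey: e_O = 116/3 − (1/3)e_K.
Solving the two reaction functions simultaneously: (1 − (−0.5)(−1/3))e_K = 53 − 0.5·(116/3), so (5/6)e_K = 101/3 and e_K = 40.4.
Then e_O = 116/3 − (1/3)·40.4 = 25.2.

40.4, 25.2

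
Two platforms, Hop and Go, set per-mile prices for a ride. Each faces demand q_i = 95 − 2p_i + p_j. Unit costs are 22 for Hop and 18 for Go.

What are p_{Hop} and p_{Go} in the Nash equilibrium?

Hop's profit: π = (p_{Hop} − 22)(95 − 2p_{Hop} + p_{Go}).
∂π/∂p_{Hop} = 139 − 4p_{Hop} + p_{Go} = 0 ⇒ p_{Hop} = 34.75 + 0.25p_{Go}.
Similarly p_{Go} = 32.75 + 0.25p_{Hop}.
Solving the two reaction functions simultaneously: (1 − (0.25)(0.25))p_{Hop} = 34.75 + 0.25·32.75, so 0.9375p_{Hop} = 42.9375 and p_{Hop} = 45.8.
Then p_{Go} = 32.75 + 0.25·45.8 = 44.2.

45.8, 44.2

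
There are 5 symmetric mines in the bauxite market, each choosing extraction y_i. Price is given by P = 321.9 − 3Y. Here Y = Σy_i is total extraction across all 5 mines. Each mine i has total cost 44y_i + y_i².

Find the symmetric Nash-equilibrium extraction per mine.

13.895

A representative mine's profit is π_i = y_i(321.9 − 3Y) − 44y_i − y_i², with Y = y_i + Σ_{j≠i} y_j.
First-order condition: 277.9 − 8y_i − 3Σ_{j≠i} y_j = 0.
In a symmetric equilibrium every mine chooses the same y, so Σ_{j≠i} y_j = 4y. The condition becomes 277.9 − 20y = 0, giving y = 277.9/20 = 13.895.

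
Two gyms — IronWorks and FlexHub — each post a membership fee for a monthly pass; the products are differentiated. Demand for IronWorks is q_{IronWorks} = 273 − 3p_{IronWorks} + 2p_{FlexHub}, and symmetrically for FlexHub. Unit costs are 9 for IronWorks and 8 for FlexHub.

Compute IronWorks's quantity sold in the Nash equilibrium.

197.4375

IronWorks's profit: π = (p_{IronWorks} − 9)(273 − 3p_{IronWorks} + 2p_{FlexHub}).
∂π/∂p_{IronWorks} = 300 − 6p_{IronWorks} + 2p_{FlexHub} = 0 ⇒ p_{IronWorks} = 50 + (1/3)p_{FlexHub}.
Similarly p_{FlexHub} = 49.5 + (1/3)p_{IronWorks}.
Substituting the second reaction function into the first: p_{IronWorks} = 50 + (1/3)(49.5 + (1/3)p_{IronWorks}), which gives (8/9)p_{IronWorks} = 66.5 ⇒ p_{IronWorks} = 74.8125.
Then p_{FlexHub} = 49.5 + (1/3)·74.8125 = 74.4375.
q_{IronWorks} = 273 − 3·74.8125 + 2·74.4375 = 197.4375.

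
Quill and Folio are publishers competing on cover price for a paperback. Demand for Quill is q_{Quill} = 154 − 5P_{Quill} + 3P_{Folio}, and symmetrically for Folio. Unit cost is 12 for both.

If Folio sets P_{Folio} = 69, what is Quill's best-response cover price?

42.1

Quill's profit: π = (P_{Quill} − 12)(154 − 5P_{Quill} + 3P_{Folio}).
∂π/∂P_{Quill} = 214 − 10P_{Quill} + 3P_{Folio} = 0 ⇒ P_{Quill} = 21.4 + 0.3P_{Folio}.
At P_{Folio} = 69: P_{Quill} = 21.4 + 0.3·69 = 42.1.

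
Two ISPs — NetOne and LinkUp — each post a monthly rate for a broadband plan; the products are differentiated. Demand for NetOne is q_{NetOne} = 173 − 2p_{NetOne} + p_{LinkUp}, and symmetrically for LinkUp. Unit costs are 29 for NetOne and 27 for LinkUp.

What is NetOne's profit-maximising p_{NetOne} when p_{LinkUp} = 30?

NetOne's profit: π = (p_{NetOne} − 29)(173 − 2p_{NetOne} + p_{LinkUp}).
∂π/∂p_{NetOne} = 231 − 4p_{NetOne} + p_{LinkUp} = 0 ⇒ p_{NetOne} = 57.75 + 0.25p_{LinkUp}.
At p_{LinkUp} = 30: p_{NetOne} = 57.75 + 0.25·30 = 65.25.

65.25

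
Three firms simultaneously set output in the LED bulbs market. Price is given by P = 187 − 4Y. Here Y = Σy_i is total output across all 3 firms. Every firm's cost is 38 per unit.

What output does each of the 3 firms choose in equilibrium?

9.3125

A representative firm's profit is π_i = y_i(187 − 4Y) − 38y_i, with Y = y_i + Σ_{j≠i} y_j.
First-order condition: 149 − 8y_i − 4Σ_{j≠i} y_j = 0.
With identical firms, set every y_j = y: then 149 − 8y − 8y = 0, i.e. y = 149/16 = 9.3125.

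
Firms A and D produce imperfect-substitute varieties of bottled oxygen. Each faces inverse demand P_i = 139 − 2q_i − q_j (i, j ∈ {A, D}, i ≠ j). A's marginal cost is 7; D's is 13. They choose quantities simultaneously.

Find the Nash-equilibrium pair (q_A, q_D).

Firm A's profit: π = q_A(139 − 2q_A − q_D) − 7q_A.
∂π/∂q_A = 132 − 4q_A − q_D = 0 ⇒ q_A = 33 − 0.25q_D.
Similarly q_D = 31.5 − 0.25q_A.
Solving the two reaction functions simultaneously: (1 − (−0.25)(−0.25))q_A = 33 − 0.25·31.5, so 0.9375q_A = 25.125 and q_A = 26.8.
Then q_D = 31.5 − 0.25·26.8 = 24.8.

26.8, 24.8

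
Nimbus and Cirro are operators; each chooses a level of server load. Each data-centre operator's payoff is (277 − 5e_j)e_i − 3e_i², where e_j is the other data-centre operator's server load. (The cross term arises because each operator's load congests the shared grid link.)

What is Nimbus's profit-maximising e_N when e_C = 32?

19.5

Nimbus's payoff is (277 − 5e_C)e_N − 3e_N².
∂π/∂e_N = 277 − 5e_C − 6e_N = 0, so e_N = 277/6 − (5/6)e_C.
At e_C = 32: e_N = 277/6 − (5/6)·32 = 19.5.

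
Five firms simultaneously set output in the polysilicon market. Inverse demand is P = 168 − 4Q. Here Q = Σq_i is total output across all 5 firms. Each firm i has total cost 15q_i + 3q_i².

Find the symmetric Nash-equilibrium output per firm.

5.1

A representative firm's profit is π_i = q_i(168 − 4Q) − 15q_i − 3q_i², with Q = q_i + Σ_{j≠i} q_j.
First-order condition: 153 − 14q_i − 4Σ_{j≠i} q_j = 0.
Imposing symmetry (q_j = q for all j) turns Σ_{j≠i} q_j into 4q, so 153 = 30q and q = 5.1.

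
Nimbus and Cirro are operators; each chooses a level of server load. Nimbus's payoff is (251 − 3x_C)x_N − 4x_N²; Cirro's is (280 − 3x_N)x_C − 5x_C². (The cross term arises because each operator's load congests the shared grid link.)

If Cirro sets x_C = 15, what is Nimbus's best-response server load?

25.75

Expanding Nimbus's payoff: 251x_N − 3x_Cx_N − 4x_N².
∂π/∂x_N = 251 − 3x_C − 8x_N = 0, so x_N = 31.375 − 0.375x_C.
At x_C = 15: x_N = 31.375 − 0.375·15 = 25.75.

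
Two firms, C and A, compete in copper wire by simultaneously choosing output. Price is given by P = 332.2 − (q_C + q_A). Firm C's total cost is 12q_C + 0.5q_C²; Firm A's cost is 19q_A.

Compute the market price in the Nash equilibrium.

142.88

Firm C's profit: π = q_C(332.2 − (q_C + q_A)) − 12q_C − 0.5q_C².
∂π/∂q_C = 320.2 − 3q_C − q_A = 0, so q_C = 1601/15 − (1/3)q_A.
For A: ∂π/∂q_A = 313.2 − 2q_A − q_C = 0 ⇒ q_A = 156.6 − 0.5q_C.
Plugging q_A into C's best response: q_C = 1601/15 − (1/3)(156.6 − 0.5q_C) ⇒ (5/6)q_C = 818/15, so q_C = 65.44.
Then q_A = 156.6 − 0.5·65.44 = 123.88.
Equilibrium price: P = 332.2 − 189.32 = 142.88.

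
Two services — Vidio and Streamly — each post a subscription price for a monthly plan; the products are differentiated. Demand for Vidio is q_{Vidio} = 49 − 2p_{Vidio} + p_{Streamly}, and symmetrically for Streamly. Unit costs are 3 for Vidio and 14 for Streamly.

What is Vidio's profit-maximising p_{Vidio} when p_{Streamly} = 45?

25

Vidio's profit: π = (p_{Vidio} − 3)(49 − 2p_{Vidio} + p_{Streamly}).
∂π/∂p_{Vidio} = 55 − 4p_{Vidio} + p_{Streamly} = 0 ⇒ p_{Vidio} = 13.75 + 0.25p_{Streamly}.
At p_{Streamly} = 45: p_{Vidio} = 13.75 + 0.25·45 = 25.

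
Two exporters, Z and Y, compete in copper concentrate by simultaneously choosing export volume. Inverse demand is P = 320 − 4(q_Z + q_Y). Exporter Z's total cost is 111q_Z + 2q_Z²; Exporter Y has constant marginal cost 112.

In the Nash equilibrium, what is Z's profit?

661.5

Exporter Z's profit: π = q_Z(320 − 4(q_Z + q_Y)) − 111q_Z − 2q_Z².
∂π/∂q_Z = 209 − 12q_Z − 4q_Y = 0, so q_Z = 209/12 − (1/3)q_Y.
For Y: ∂π/∂q_Y = 208 − 8q_Y − 4q_Z = 0 ⇒ q_Y = 26 − 0.5q_Z.
Plugging q_Y into Z's best response: q_Z = 209/12 − (1/3)(26 − 0.5q_Z) ⇒ (5/6)q_Z = 8.75, so q_Z = 10.5.
Then q_Y = 26 − 0.5·10.5 = 20.75.
Price P = 320 − 4·31.25 = 195.
Z's profit: (195 − 111)·10.5 − 2(10.5)² = 661.5.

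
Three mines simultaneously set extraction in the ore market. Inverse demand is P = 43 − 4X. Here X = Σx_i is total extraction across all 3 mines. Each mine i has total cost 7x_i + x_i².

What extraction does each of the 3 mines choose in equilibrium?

A representative mine's profit is π_i = x_i(43 − 4X) − 7x_i − x_i², with X = x_i + Σ_{j≠i} x_j.
First-order condition: 36 − 10x_i − 4Σ_{j≠i} x_j = 0.
Imposing symmetry (x_j = x for all j) turns Σ_{j≠i} x_j into 2x, so 36 = 18x and x = 2.

2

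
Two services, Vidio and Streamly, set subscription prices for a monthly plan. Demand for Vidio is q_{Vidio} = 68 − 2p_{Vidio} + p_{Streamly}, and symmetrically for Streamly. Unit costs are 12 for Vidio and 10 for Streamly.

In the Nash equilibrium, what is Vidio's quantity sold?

Vidio's profit: π = (p_{Vidio} − 12)(68 − 2p_{Vidio} + p_{Streamly}).
∂π/∂p_{Vidio} = 92 − 4p_{Vidio} + p_{Streamly} = 0 ⇒ p_{Vidio} = 23 + 0.25p_{Streamly}.
Similarly p_{Streamly} = 22 + 0.25p_{Vidio}.
Solving the two reaction functions simultaneously: (1 − (0.25)(0.25))p_{Vidio} = 23 + 0.25·22, so 0.9375p_{Vidio} = 28.5 and p_{Vidio} = 30.4.
Then p_{Streamly} = 22 + 0.25·30.4 = 29.6.
q_{Vidio} = 68 − 2·30.4 + 29.6 = 36.8.

36.8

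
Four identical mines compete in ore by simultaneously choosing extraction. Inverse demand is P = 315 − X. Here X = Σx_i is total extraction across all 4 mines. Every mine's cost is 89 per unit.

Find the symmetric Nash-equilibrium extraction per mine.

A representative mine's profit is π_i = x_i(315 − X) − 89x_i, with X = x_i + Σ_{j≠i} x_j.
First-order condition: 226 − 2x_i − Σ_{j≠i} x_j = 0.
In a symmetric equilibrium every mine chooses the same x, so Σ_{j≠i} x_j = 3x. The condition becomes 226 − 5x = 0, giving x = 226/5 = 45.2.

45.2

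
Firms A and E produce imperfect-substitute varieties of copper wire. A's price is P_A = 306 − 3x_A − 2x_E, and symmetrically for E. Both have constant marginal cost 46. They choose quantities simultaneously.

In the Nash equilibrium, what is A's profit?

3168.75

Firm A's profit: π = x_A(306 − 3x_A − 2x_E) − 46x_A.
∂π/∂x_A = 260 − 6x_A − 2x_E = 0 ⇒ x_A = 130/3 − (1/3)x_E.
The game is symmetric, so in equilibrium x_E = x_A: the reaction function gives (4/3)x_A = 130/3, hence x_A = 32.5.
P_A = 306 − 3·32.5 − 2·32.5 = 143.5.
Profit = (143.5 − 46)·32.5 = 3168.75.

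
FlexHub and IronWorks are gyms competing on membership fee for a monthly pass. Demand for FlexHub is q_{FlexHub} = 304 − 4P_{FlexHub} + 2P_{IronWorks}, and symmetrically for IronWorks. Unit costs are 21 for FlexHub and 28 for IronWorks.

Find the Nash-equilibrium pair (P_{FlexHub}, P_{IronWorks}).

65.6, 68.4

FlexHub's profit: π = (P_{FlexHub} − 21)(304 − 4P_{FlexHub} + 2P_{IronWorks}).
∂π/∂P_{FlexHub} = 388 − 8P_{FlexHub} + 2P_{IronWorks} = 0 ⇒ P_{FlexHub} = 48.5 + 0.25P_{IronWorks}.
Similarly P_{IronWorks} = 52 + 0.25P_{FlexHub}.
Substituting the second reaction function into the first: P_{FlexHub} = 48.5 + 0.25(52 + 0.25P_{FlexHub}), which gives 0.9375P_{FlexHub} = 61.5 ⇒ P_{FlexHub} = 65.6.
Then P_{IronWorks} = 52 + 0.25·65.6 = 68.4.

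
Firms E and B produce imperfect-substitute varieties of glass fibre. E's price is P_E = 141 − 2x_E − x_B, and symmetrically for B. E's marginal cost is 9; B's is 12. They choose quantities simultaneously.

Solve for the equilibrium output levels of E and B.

26.6, 25.6

Firm E's profit: π = x_E(141 − 2x_E − x_B) − 9x_E.
∂π/∂x_E = 132 − 4x_E − x_B = 0 ⇒ x_E = 33 − 0.25x_B.
Similarly x_B = 32.25 − 0.25x_E.
Substituting the second reaction function into the first: x_E = 33 − 0.25(32.25 − 0.25x_E), which gives 0.9375x_E = 24.9375 ⇒ x_E = 26.6.
Then x_B = 32.25 − 0.25·26.6 = 25.6.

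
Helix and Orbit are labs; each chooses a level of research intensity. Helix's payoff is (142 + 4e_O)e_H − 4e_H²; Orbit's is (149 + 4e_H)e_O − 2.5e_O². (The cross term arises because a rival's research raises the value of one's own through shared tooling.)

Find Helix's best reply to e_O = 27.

31.25

Expanding Helix's payoff: 142e_H + 4e_Oe_H − 4e_H².
∂π/∂e_H = 142 + 4e_O − 8e_H = 0, so e_H = 17.75 + 0.5e_O.
At e_O = 27: e_H = 17.75 + 0.5·27 = 31.25.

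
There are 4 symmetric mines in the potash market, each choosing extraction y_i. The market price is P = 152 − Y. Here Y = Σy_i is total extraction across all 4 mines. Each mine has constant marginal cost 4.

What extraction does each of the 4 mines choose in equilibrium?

A representative mine's profit is π_i = y_i(152 − Y) − 4y_i, with Y = y_i + Σ_{j≠i} y_j.
First-order condition: 148 − 2y_i − Σ_{j≠i} y_j = 0.
In a symmetric equilibrium every mine chooses the same y, so Σ_{j≠i} y_j = 3y. The condition becomes 148 − 5y = 0, giving y = 148/5 = 29.6.

29.6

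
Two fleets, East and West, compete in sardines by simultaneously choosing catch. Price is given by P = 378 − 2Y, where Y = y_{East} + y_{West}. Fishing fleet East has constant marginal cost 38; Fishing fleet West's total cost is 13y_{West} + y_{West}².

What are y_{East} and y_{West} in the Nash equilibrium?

Fishing fleet East's profit: π = y_{East}(378 − 2(y_{East} + y_{West})) − 38y_{East}.
∂π/∂y_{East} = 340 − 4y_{East} − 2y_{West} = 0, so y_{East} = 85 − 0.5y_{West}.
For West: ∂π/∂y_{West} = 365 − 6y_{West} − 2y_{East} = 0 ⇒ y_{West} = 365/6 − (1/3)y_{East}.
Plugging y_{West} into East's best response: y_{East} = 85 − 0.5(365/6 − (1/3)y_{East}) ⇒ (5/6)y_{East} = 655/12, so y_{East} = 65.5.
Then y_{West} = 365/6 − (1/3)·65.5 = 39.

65.5, 39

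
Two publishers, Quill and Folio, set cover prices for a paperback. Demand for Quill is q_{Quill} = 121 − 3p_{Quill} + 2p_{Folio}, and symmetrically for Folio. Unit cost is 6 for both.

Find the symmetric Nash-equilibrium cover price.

34.75

Quill's profit: π = (p_{Quill} − 6)(121 − 3p_{Quill} + 2p_{Folio}).
∂π/∂p_{Quill} = 139 − 6p_{Quill} + 2p_{Folio} = 0 ⇒ p_{Quill} = 139/6 + (1/3)p_{Folio}.
The game is symmetric, so in equilibrium p_{Folio} = p_{Quill}: the reaction function gives (2/3)p_{Quill} = 139/6, hence p_{Quill} = 34.75.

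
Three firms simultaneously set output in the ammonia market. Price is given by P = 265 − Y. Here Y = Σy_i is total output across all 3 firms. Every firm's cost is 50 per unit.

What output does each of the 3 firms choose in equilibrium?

A representative firm's profit is π_i = y_i(265 − Y) − 50y_i, with Y = y_i + Σ_{j≠i} y_j.
First-order condition: 215 − 2y_i − Σ_{j≠i} y_j = 0.
With identical firms, set every y_j = y: then 215 − 2y − 2y = 0, i.e. y = 215/4 = 53.75.

53.75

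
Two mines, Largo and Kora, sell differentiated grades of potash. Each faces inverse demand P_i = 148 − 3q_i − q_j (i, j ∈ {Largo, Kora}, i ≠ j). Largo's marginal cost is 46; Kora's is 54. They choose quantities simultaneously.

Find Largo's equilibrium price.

Mine Largo's profit: π = q_{Largo}(148 − 3q_{Largo} − q_{Kora}) − 46q_{Largo}.
∂π/∂q_{Largo} = 102 − 6q_{Largo} − q_{Kora} = 0 ⇒ q_{Largo} = 17 − (1/6)q_{Kora}.
Similarly q_{Kora} = 47/3 − (1/6)q_{Largo}.
Plugging q_{Kora} into Largo's best response: q_{Largo} = 17 − (1/6)(47/3 − (1/6)q_{Largo}) ⇒ (35/36)q_{Largo} = 259/18, so q_{Largo} = 14.8.
Then q_{Kora} = 47/3 − (1/6)·14.8 = 13.2.
P_{Largo} = 148 − 3·14.8 − 13.2 = 90.4.

90.4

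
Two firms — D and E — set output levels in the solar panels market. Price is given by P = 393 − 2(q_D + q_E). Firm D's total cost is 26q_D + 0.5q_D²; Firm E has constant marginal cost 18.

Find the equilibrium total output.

116.1875

Firm D's profit: π = q_D(393 − 2(q_D + q_E)) − 26q_D − 0.5q_D².
∂π/∂q_D = 367 − 5q_D − 2q_E = 0, so q_D = 73.4 − 0.4q_E.
For E: ∂π/∂q_E = 375 − 4q_E − 2q_D = 0 ⇒ q_E = 93.75 − 0.5q_D.
Plugging q_E into D's best response: q_D = 73.4 − 0.4(93.75 − 0.5q_D) ⇒ 0.8q_D = 35.9, so q_D = 44.875.
Then q_E = 93.75 − 0.5·44.875 = 71.3125.
Total output: 44.875 + 71.3125 = 116.1875.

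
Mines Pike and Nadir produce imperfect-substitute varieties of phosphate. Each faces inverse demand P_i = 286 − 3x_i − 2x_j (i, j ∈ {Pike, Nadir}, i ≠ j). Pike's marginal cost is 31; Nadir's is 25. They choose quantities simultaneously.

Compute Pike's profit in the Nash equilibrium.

Mine Pike's profit: π = x_{Pike}(286 − 3x_{Pike} − 2x_{Nadir}) − 31x_{Pike}.
∂π/∂x_{Pike} = 255 − 6x_{Pike} − 2x_{Nadir} = 0 ⇒ x_{Pike} = 42.5 − (1/3)x_{Nadir}.
Similarly x_{Nadir} = 43.5 − (1/3)x_{Pike}.
Plugging x_{Nadir} into Pike's best response: x_{Pike} = 42.5 − (1/3)(43.5 − (1/3)x_{Pike}) ⇒ (8/9)x_{Pike} = 28, so x_{Pike} = 31.5.
Then x_{Nadir} = 43.5 − (1/3)·31.5 = 33.
P_{Pike} = 286 − 3·31.5 − 2·33 = 125.5.
Profit = (125.5 − 31)·31.5 = 2976.75.

2976.75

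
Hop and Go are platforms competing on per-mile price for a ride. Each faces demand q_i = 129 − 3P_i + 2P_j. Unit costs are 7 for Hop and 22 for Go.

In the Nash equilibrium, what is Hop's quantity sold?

99.9375

Hop's profit: π = (P_{Hop} − 7)(129 − 3P_{Hop} + 2P_{Go}).
∂π/∂P_{Hop} = 150 − 6P_{Hop} + 2P_{Go} = 0 ⇒ P_{Hop} = 25 + (1/3)P_{Go}.
Similarly P_{Go} = 32.5 + (1/3)P_{Hop}.
Substituting the second reaction function into the first: P_{Hop} = 25 + (1/3)(32.5 + (1/3)P_{Hop}), which gives (8/9)P_{Hop} = 215/6 ⇒ P_{Hop} = 40.3125.
Then P_{Go} = 32.5 + (1/3)·40.3125 = 45.9375.
q_{Hop} = 129 − 3·40.3125 + 2·45.9375 = 99.9375.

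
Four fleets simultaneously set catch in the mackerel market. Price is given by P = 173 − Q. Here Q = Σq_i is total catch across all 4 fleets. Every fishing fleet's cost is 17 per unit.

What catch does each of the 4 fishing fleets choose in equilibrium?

31.2

A representative fishing fleet's profit is π_i = q_i(173 − Q) − 17q_i, with Q = q_i + Σ_{j≠i} q_j.
First-order condition: 156 − 2q_i − Σ_{j≠i} q_j = 0.
In a symmetric equilibrium every fishing fleet chooses the same q, so Σ_{j≠i} q_j = 3q. The condition becomes 156 − 5q = 0, giving q = 156/5 = 31.2.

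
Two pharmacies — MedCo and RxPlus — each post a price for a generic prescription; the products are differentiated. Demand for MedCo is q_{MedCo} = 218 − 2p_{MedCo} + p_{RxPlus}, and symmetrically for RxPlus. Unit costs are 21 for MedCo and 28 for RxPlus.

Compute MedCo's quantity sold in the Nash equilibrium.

133.2

MedCo's profit: π = (p_{MedCo} − 21)(218 − 2p_{MedCo} + p_{RxPlus}).
∂π/∂p_{MedCo} = 260 − 4p_{MedCo} + p_{RxPlus} = 0 ⇒ p_{MedCo} = 65 + 0.25p_{RxPlus}.
Similarly p_{RxPlus} = 68.5 + 0.25p_{MedCo}.
Solving the two reaction functions simultaneously: (1 − (0.25)(0.25))p_{MedCo} = 65 + 0.25·68.5, so 0.9375p_{MedCo} = 82.125 and p_{MedCo} = 87.6.
Then p_{RxPlus} = 68.5 + 0.25·87.6 = 90.4.
q_{MedCo} = 218 − 2·87.6 + 90.4 = 133.2.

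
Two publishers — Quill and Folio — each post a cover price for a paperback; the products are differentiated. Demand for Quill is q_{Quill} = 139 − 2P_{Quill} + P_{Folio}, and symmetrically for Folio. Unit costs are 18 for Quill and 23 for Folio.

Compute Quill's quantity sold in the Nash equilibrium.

82

Quill's profit: π = (P_{Quill} − 18)(139 − 2P_{Quill} + P_{Folio}).
∂π/∂P_{Quill} = 175 − 4P_{Quill} + P_{Folio} = 0 ⇒ P_{Quill} = 43.75 + 0.25P_{Folio}.
Similarly P_{Folio} = 46.25 + 0.25P_{Quill}.
Solving the two reaction functions simultaneously: (1 − (0.25)(0.25))P_{Quill} = 43.75 + 0.25·46.25, so 0.9375P_{Quill} = 55.3125 and P_{Quill} = 59.
Then P_{Folio} = 46.25 + 0.25·59 = 61.
q_{Quill} = 139 − 2·59 + 61 = 82.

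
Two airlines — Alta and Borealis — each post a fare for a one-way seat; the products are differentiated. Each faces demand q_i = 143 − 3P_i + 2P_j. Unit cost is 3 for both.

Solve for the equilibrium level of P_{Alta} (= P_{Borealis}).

Alta's profit: π = (P_{Alta} − 3)(143 − 3P_{Alta} + 2P_{Borealis}).
∂π/∂P_{Alta} = 152 − 6P_{Alta} + 2P_{Borealis} = 0 ⇒ P_{Alta} = 76/3 + (1/3)P_{Borealis}.
By symmetry P_{Borealis} = P_{Alta}; substituting into the reaction function, (2/3)P_{Alta} = 76/3 and P_{Alta} = 38.

38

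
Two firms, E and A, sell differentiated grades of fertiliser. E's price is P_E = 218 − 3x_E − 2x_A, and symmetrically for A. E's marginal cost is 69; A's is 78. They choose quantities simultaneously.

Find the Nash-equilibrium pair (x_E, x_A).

19.1875, 16.9375

Firm E's profit: π = x_E(218 − 3x_E − 2x_A) − 69x_E.
∂π/∂x_E = 149 − 6x_E − 2x_A = 0 ⇒ x_E = 149/6 − (1/3)x_A.
Similarly x_A = 70/3 − (1/3)x_E.
Substituting the second reaction function into the first: x_E = 149/6 − (1/3)(70/3 − (1/3)x_E), which gives (8/9)x_E = 307/18 ⇒ x_E = 19.1875.
Then x_A = 70/3 − (1/3)·19.1875 = 16.9375.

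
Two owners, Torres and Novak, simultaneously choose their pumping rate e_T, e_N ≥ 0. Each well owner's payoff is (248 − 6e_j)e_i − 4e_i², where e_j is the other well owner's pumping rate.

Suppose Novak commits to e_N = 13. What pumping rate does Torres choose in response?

21.25

Torres's payoff is (248 − 6e_N)e_T − 4e_T².
∂π/∂e_T = 248 − 6e_N − 8e_T = 0, so e_T = 31 − 0.75e_N.
At e_N = 13: e_T = 31 − 0.75·13 = 21.25.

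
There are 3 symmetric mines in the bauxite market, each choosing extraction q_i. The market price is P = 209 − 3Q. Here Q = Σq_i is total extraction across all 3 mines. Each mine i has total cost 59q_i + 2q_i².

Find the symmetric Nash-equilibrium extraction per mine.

A representative mine's profit is π_i = q_i(209 − 3Q) − 59q_i − 2q_i², with Q = q_i + Σ_{j≠i} q_j.
First-order condition: 150 − 10q_i − 3Σ_{j≠i} q_j = 0.
In a symmetric equilibrium every mine chooses the same q, so Σ_{j≠i} q_j = 2q. The condition becomes 150 − 16q = 0, giving q = 150/16 = 9.375.

9.375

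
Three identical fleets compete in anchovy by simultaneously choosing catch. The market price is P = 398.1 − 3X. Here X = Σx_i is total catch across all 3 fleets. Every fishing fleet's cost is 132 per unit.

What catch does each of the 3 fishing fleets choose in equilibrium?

A representative fishing fleet's profit is π_i = x_i(398.1 − 3X) − 132x_i, with X = x_i + Σ_{j≠i} x_j.
First-order condition: 266.1 − 6x_i − 3Σ_{j≠i} x_j = 0.
Imposing symmetry (x_j = x for all j) turns Σ_{j≠i} x_j into 2x, so 266.1 = 12x and x = 22.175.

22.175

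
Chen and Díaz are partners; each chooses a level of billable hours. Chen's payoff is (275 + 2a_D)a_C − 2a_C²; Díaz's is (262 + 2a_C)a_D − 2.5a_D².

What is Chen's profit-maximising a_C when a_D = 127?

132.25

Expanding Chen's payoff: 275a_C + 2a_Da_C − 2a_C².
∂π/∂a_C = 275 + 2a_D − 4a_C = 0, so a_C = 68.75 + 0.5a_D.
At a_D = 127: a_C = 68.75 + 0.5·127 = 132.25.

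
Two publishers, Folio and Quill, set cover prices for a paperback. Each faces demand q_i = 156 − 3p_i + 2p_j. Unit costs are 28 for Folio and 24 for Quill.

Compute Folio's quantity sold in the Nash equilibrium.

93.75

Folio's profit: π = (p_{Folio} − 28)(156 − 3p_{Folio} + 2p_{Quill}).
∂π/∂p_{Folio} = 240 − 6p_{Folio} + 2p_{Quill} = 0 ⇒ p_{Folio} = 40 + (1/3)p_{Quill}.
Similarly p_{Quill} = 38 + (1/3)p_{Folio}.
Solving the two reaction functions simultaneously: (1 − (1/3)(1/3))p_{Folio} = 40 + (1/3)·38, so (8/9)p_{Folio} = 158/3 and p_{Folio} = 59.25.
Then p_{Quill} = 38 + (1/3)·59.25 = 57.75.
q_{Folio} = 156 − 3·59.25 + 2·57.75 = 93.75.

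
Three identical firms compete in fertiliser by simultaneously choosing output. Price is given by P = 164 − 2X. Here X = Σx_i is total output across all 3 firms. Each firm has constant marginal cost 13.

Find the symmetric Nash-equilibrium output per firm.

18.875

A representative firm's profit is π_i = x_i(164 − 2X) − 13x_i, with X = x_i + Σ_{j≠i} x_j.
First-order condition: 151 − 4x_i − 2Σ_{j≠i} x_j = 0.
With identical firms, set every x_j = x: then 151 − 4x − 4x = 0, i.e. x = 151/8 = 18.875.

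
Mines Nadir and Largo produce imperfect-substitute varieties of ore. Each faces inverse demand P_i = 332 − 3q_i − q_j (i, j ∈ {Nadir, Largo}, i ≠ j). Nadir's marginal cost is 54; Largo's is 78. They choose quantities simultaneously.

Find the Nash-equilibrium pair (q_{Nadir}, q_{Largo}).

Mine Nadir's profit: π = q_{Nadir}(332 − 3q_{Nadir} − q_{Largo}) − 54q_{Nadir}.
∂π/∂q_{Nadir} = 278 − 6q_{Nadir} − q_{Largo} = 0 ⇒ q_{Nadir} = 139/3 − (1/6)q_{Largo}.
Similarly q_{Largo} = 127/3 − (1/6)q_{Nadir}.
Solving the two reaction functions simultaneously: (1 − (−1/6)(−1/6))q_{Nadir} = 139/3 − (1/6)·(127/3), so (35/36)q_{Nadir} = 707/18 and q_{Nadir} = 40.4.
Then q_{Largo} = 127/3 − (1/6)·40.4 = 35.6.

40.4, 35.6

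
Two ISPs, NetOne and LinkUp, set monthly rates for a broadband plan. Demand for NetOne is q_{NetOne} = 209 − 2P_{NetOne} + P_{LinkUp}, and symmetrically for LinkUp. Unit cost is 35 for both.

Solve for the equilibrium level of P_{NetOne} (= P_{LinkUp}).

93

NetOne's profit: π = (P_{NetOne} − 35)(209 − 2P_{NetOne} + P_{LinkUp}).
∂π/∂P_{NetOne} = 279 − 4P_{NetOne} + P_{LinkUp} = 0 ⇒ P_{NetOne} = 69.75 + 0.25P_{LinkUp}.
The game is symmetric, so in equilibrium P_{LinkUp} = P_{NetOne}: the reaction function gives 0.75P_{NetOne} = 69.75, hence P_{NetOne} = 93.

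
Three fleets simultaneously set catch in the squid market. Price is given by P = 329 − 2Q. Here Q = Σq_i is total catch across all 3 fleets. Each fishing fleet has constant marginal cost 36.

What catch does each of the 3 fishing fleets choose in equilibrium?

36.625

A representative fishing fleet's profit is π_i = q_i(329 − 2Q) − 36q_i, with Q = q_i + Σ_{j≠i} q_j.
First-order condition: 293 − 4q_i − 2Σ_{j≠i} q_j = 0.
With identical fishing fleets, set every q_j = q: then 293 − 4q − 4q = 0, i.e. q = 293/8 = 36.625.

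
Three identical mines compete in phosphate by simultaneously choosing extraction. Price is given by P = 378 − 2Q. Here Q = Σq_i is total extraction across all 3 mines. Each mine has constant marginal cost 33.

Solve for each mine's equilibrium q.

A representative mine's profit is π_i = q_i(378 − 2Q) − 33q_i, with Q = q_i + Σ_{j≠i} q_j.
First-order condition: 345 − 4q_i − 2Σ_{j≠i} q_j = 0.
Imposing symmetry (q_j = q for all j) turns Σ_{j≠i} q_j into 2q, so 345 = 8q and q = 43.125.

43.125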